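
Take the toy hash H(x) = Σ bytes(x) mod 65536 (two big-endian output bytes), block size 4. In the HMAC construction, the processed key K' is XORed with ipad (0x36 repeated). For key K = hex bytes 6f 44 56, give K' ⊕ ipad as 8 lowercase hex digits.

Key hex bytes 6f 44 56 is 3 bytes ≤ B = 4; zero-pad to 4 bytes: K' = 6f 44 56 00.
XOR each byte with 0x36: 6f⊕36=59, 44⊕36=72, 56⊕36=60, 00⊕36=36.

59726036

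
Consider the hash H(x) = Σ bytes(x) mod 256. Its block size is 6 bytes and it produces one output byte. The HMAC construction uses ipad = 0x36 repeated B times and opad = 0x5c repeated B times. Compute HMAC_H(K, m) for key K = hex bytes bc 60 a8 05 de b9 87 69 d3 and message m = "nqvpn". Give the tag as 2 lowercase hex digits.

Key hex bytes bc 60 a8 05 de b9 87 69 d3 is 9 bytes > B = 6, so hash it first: H(key) = 23, then zero-pad to 6 bytes: K' = 23 00 00 00 00 00.
K' ⊕ ipad = 15 36 36 36 36 36.  K' ⊕ opad = 7f 5c 5c 5c 5c 5c.
Inner input = (K'⊕ipad) ∥ m = 15 36 36 36 36 36 ∥ 6e 71 76 70 6e.
Inner hash: sum = 21+54+54+54+54+54+110+113+118+112+110 = 854; mod 256 = 86 → 56.
Outer input = (K'⊕opad) ∥ inner = 7f 5c 5c 5c 5c 5c ∥ 56.
Outer hash (tag): sum = 127+92+92+92+92+92+86 = 673; mod 256 = 161 → a1.

a1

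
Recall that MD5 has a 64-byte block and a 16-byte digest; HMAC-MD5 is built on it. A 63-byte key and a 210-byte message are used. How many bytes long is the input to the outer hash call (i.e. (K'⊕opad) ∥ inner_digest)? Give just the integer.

80

Key is 63 ≤ 64 bytes, zero-padded: |K'| = 64.
Outer input = (K'⊕opad) ∥ H(inner) → 64 + 16 = 80 bytes.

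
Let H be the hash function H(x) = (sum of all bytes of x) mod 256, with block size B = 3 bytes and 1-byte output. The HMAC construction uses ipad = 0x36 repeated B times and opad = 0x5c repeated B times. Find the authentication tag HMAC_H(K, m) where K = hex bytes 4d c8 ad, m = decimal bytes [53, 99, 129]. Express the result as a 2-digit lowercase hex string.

Key hex bytes 4d c8 ad is exactly B = 3 bytes: K' = 4d c8 ad.
K' ⊕ ipad = 7b fe 9b.  K' ⊕ opad = 11 94 f1.
Inner input = (K'⊕ipad) ∥ m = 7b fe 9b ∥ 35 63 81.
Inner hash: sum = 123+254+155+53+99+129 = 813; mod 256 = 45 → 2d.
Outer input = (K'⊕opad) ∥ inner = 11 94 f1 ∥ 2d.
Outer hash (tag): sum = 17+148+241+45 = 451; mod 256 = 195 → c3.

c3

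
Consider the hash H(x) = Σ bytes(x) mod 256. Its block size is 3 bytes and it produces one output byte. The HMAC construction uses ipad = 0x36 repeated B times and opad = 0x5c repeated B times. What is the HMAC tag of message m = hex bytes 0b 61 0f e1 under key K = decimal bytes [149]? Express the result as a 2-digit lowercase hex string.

ec

Key decimal bytes [149] = 95 is 1 byte ≤ B = 3; zero-pad to 3 bytes: K' = 95 00 00.
K' ⊕ ipad = a3 36 36.  K' ⊕ opad = c9 5c 5c.
Inner input = (K'⊕ipad) ∥ m = a3 36 36 ∥ 0b 61 0f e1.
Inner hash: sum = 163+54+54+11+97+15+225 = 619; mod 256 = 107 → 6b.
Outer input = (K'⊕opad) ∥ inner = c9 5c 5c ∥ 6b.
Outer hash (tag): sum = 201+92+92+107 = 492; mod 256 = 236 → ec.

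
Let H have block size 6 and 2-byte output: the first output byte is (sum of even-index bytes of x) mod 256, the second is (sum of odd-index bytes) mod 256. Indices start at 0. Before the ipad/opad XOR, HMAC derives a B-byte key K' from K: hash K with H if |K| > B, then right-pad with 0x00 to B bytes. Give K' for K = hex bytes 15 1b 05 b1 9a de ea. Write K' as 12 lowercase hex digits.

9eaa00000000

|K| = 7 > B = 6, so first hash the key.
H(K): even-index sum = 414 mod 256 = 158; odd-index sum = 426 mod 256 = 170 → 9e aa.
Zero-pad H(K) = 9e aa to 6 bytes: K' = 9e aa 00 00 00 00.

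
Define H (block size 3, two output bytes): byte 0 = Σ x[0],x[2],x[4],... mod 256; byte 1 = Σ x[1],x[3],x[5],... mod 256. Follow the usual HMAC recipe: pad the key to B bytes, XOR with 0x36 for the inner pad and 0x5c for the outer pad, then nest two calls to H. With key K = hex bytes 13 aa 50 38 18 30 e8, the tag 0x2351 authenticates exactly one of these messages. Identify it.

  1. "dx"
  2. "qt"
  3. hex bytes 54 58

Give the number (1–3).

Key hex bytes 13 aa 50 38 18 30 e8 is 7 bytes > B = 3, so hash it first: H(key) = 63 12, then zero-pad to 3 bytes: K' = 63 12 00.
K' ⊕ ipad = 55 24 36; K' ⊕ opad = 3f 4e 5c.
m1: inner = H(55 24 36 64 78) = 03 88; tag = H(3f 4e 5c 03 88) = 2351 ← matches
m2: inner = H(55 24 36 71 74) = ff 95; tag = H(3f 4e 5c ff 95) = 304d
m3: inner = H(55 24 36 54 58) = e3 78; tag = H(3f 4e 5c e3 78) = 1331

1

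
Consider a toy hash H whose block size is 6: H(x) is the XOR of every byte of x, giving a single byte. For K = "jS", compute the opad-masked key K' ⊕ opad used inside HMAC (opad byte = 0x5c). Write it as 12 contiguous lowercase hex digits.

Key "jS" = 6a 53 is 2 bytes ≤ B = 6; zero-pad to 6 bytes: K' = 6a 53 00 00 00 00.
XOR each byte with 0x5c: 6a⊕5c=36, 53⊕5c=0f, 00⊕5c=5c, 00⊕5c=5c, 00⊕5c=5c, 00⊕5c=5c.

360f5c5c5c5c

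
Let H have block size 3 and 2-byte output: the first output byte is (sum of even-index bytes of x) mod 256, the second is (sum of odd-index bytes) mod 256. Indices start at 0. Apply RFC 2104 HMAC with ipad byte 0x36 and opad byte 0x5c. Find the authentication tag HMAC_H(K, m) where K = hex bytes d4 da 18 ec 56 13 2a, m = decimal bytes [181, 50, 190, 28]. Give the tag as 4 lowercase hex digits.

Key hex bytes d4 da 18 ec 56 13 2a is 7 bytes > B = 3, so hash it first: H(key) = 6c d9, then zero-pad to 3 bytes: K' = 6c d9 00.
K' ⊕ ipad = 5a ef 36.  K' ⊕ opad = 30 85 5c.
Inner input = (K'⊕ipad) ∥ m = 5a ef 36 ∥ b5 32 be 1c.
Inner hash: even-index sum = 222 mod 256 = 222; odd-index sum = 610 mod 256 = 98 → de 62.
Outer input = (K'⊕opad) ∥ inner = 30 85 5c ∥ de 62.
Outer hash (tag): even-index sum = 238 mod 256 = 238; odd-index sum = 355 mod 256 = 99 → ee 63.

ee63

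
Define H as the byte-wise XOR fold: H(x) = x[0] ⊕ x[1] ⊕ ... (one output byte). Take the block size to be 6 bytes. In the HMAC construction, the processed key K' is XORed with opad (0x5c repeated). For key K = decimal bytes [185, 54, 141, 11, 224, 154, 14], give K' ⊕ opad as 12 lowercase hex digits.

Key decimal bytes [185, 54, 141, 11, 224, 154, 14] = b9 36 8d 0b e0 9a 0e is 7 bytes > B = 6, so hash it first: H(key) = 7d, then zero-pad to 6 bytes: K' = 7d 00 00 00 00 00.
XOR each byte with 0x5c: 7d⊕5c=21, 00⊕5c=5c, 00⊕5c=5c, 00⊕5c=5c, 00⊕5c=5c, 00⊕5c=5c.

215c5c5c5c5c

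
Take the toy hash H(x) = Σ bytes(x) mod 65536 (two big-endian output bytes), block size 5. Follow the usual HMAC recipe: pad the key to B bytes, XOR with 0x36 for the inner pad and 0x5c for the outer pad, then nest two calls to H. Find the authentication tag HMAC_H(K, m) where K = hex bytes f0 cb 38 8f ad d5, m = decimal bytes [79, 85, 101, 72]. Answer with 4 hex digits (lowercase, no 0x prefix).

021d

Key hex bytes f0 cb 38 8f ad d5 is 6 bytes > B = 5, so hash it first: H(key) = 04 04, then zero-pad to 5 bytes: K' = 04 04 00 00 00.
K' ⊕ ipad = 32 32 36 36 36.  K' ⊕ opad = 58 58 5c 5c 5c.
Inner input = (K'⊕ipad) ∥ m = 32 32 36 36 36 ∥ 4f 55 65 48.
Inner hash: sum = 50+50+54+54+54+79+85+101+72 = 599 → 02 57.
Outer input = (K'⊕opad) ∥ inner = 58 58 5c 5c 5c ∥ 02 57.
Outer hash (tag): sum = 88+88+92+92+92+2+87 = 541 → 02 1d.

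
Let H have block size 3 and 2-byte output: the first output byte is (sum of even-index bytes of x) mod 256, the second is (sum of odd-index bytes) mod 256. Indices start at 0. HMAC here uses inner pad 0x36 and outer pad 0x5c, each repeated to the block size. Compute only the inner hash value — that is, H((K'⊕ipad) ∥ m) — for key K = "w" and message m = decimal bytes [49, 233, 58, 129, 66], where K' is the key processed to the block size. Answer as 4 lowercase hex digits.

Key "w" = 77 is 1 byte ≤ B = 3; zero-pad to 3 bytes: K' = 77 00 00.
K' ⊕ ipad = 41 36 36.
Inner input = 41 36 36 ∥ 31 e9 3a 81 42.
Inner hash: even-index sum = 481 mod 256 = 225; odd-index sum = 227 mod 256 = 227 → e1 e3.

e1e3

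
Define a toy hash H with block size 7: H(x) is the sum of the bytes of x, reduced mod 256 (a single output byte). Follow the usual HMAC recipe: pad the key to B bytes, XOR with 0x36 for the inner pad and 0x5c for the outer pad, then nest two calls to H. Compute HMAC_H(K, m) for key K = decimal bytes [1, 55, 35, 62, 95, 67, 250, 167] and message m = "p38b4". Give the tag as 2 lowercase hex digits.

Key decimal bytes [1, 55, 35, 62, 95, 67, 250, 167] = 01 37 23 3e 5f 43 fa a7 is 8 bytes > B = 7, so hash it first: H(key) = dc, then zero-pad to 7 bytes: K' = dc 00 00 00 00 00 00.
K' ⊕ ipad = ea 36 36 36 36 36 36.  K' ⊕ opad = 80 5c 5c 5c 5c 5c 5c.
Inner input = (K'⊕ipad) ∥ m = ea 36 36 36 36 36 36 ∥ 70 33 38 62 34.
Inner hash: sum = 234+54+54+54+54+54+54+112+51+56+98+52 = 927; mod 256 = 159 → 9f.
Outer input = (K'⊕opad) ∥ inner = 80 5c 5c 5c 5c 5c 5c ∥ 9f.
Outer hash (tag): sum = 128+92+92+92+92+92+92+159 = 839; mod 256 = 71 → 47.

47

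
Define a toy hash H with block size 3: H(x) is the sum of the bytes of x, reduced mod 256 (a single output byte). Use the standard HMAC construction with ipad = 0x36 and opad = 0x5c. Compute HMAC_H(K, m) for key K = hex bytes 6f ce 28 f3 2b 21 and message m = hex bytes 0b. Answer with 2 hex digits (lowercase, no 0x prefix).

b9

Key hex bytes 6f ce 28 f3 2b 21 is 6 bytes > B = 3, so hash it first: H(key) = a4, then zero-pad to 3 bytes: K' = a4 00 00.
K' ⊕ ipad = 92 36 36.  K' ⊕ opad = f8 5c 5c.
Inner input = (K'⊕ipad) ∥ m = 92 36 36 ∥ 0b.
Inner hash: sum = 146+54+54+11 = 265; mod 256 = 9 → 09.
Outer input = (K'⊕opad) ∥ inner = f8 5c 5c ∥ 09.
Outer hash (tag): sum = 248+92+92+9 = 441; mod 256 = 185 → b9.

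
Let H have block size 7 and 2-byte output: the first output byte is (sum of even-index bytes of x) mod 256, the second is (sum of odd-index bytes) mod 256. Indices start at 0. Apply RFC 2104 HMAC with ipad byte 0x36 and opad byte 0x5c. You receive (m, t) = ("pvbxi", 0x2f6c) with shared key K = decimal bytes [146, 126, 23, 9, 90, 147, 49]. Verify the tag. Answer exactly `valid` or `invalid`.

invalid

Key decimal bytes [146, 126, 23, 9, 90, 147, 49] = 92 7e 17 09 5a 93 31 is exactly B = 7 bytes: K' = 92 7e 17 09 5a 93 31.
K' ⊕ ipad = a4 48 21 3f 6c a5 07; K' ⊕ opad = ce 22 4b 55 06 cf 6d.
Inner hash: even-index sum = 550 mod 256 = 38; odd-index sum = 615 mod 256 = 103 → 26 67.
Outer hash (recomputed tag): even-index sum = 499 mod 256 = 243; odd-index sum = 364 mod 256 = 108 → f3 6c.
Recomputed tag = f36c; claimed = 2f6c → mismatch.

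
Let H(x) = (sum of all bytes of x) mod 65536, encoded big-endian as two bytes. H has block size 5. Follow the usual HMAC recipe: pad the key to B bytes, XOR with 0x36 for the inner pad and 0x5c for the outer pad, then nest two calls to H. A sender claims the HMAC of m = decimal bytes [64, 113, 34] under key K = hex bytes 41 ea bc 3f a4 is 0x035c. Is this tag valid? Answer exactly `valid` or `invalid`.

valid

Key hex bytes 41 ea bc 3f a4 is exactly B = 5 bytes: K' = 41 ea bc 3f a4.
K' ⊕ ipad = 77 dc 8a 09 92; K' ⊕ opad = 1d b6 e0 63 f8.
Inner hash: sum = 119+220+138+9+146+64+113+34 = 843 → 03 4b.
Outer hash (recomputed tag): sum = 29+182+224+99+248+3+75 = 860 → 03 5c.
Recomputed tag = 035c; claimed = 035c → match.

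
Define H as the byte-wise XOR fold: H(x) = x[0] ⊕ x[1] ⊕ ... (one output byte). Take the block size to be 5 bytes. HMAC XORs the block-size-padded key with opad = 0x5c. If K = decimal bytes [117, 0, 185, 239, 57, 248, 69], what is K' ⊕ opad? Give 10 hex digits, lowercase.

fb5c5c5c5c

Key decimal bytes [117, 0, 185, 239, 57, 248, 69] = 75 00 b9 ef 39 f8 45 is 7 bytes > B = 5, so hash it first: H(key) = a7, then zero-pad to 5 bytes: K' = a7 00 00 00 00.
XOR each byte with 0x5c: a7⊕5c=fb, 00⊕5c=5c, 00⊕5c=5c, 00⊕5c=5c, 00⊕5c=5c.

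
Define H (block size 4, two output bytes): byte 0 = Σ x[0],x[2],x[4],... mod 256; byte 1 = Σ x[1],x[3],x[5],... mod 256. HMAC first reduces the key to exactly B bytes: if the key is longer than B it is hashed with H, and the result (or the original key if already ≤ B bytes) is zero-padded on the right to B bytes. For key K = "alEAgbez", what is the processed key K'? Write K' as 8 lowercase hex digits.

|K| = 8 > B = 4, so first hash the key.
H(K): even-index sum = 370 mod 256 = 114; odd-index sum = 393 mod 256 = 137 → 72 89.
Zero-pad H(K) = 72 89 to 4 bytes: K' = 72 89 00 00.

72890000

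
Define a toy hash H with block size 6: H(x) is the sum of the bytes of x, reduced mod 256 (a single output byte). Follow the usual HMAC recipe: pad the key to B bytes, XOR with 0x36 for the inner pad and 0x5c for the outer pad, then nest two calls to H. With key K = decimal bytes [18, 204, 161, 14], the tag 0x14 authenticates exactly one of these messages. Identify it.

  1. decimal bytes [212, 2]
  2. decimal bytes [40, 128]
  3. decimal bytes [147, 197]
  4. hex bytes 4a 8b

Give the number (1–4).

1

Key decimal bytes [18, 204, 161, 14] = 12 cc a1 0e is 4 bytes ≤ B = 6; zero-pad to 6 bytes: K' = 12 cc a1 0e 00 00.
K' ⊕ ipad = 24 fa 97 38 36 36; K' ⊕ opad = 4e 90 fd 52 5c 5c.
m1: inner = H(24 fa 97 38 36 36 d4 02) = 2f; tag = H(4e 90 fd 52 5c 5c 2f) = 14 ← matches
m2: inner = H(24 fa 97 38 36 36 28 80) = 01; tag = H(4e 90 fd 52 5c 5c 01) = e6
m3: inner = H(24 fa 97 38 36 36 93 c5) = b1; tag = H(4e 90 fd 52 5c 5c b1) = 96
m4: inner = H(24 fa 97 38 36 36 4a 8b) = 2e; tag = H(4e 90 fd 52 5c 5c 2e) = 13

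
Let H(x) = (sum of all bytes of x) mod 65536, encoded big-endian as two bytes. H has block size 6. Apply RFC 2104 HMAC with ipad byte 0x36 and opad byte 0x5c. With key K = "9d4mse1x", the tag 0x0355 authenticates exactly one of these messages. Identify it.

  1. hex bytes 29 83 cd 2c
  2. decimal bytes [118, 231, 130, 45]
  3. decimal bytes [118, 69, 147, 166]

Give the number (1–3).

Key "9d4mse1x" = 39 64 34 6d 73 65 31 78 is 8 bytes > B = 6, so hash it first: H(key) = 02 bf, then zero-pad to 6 bytes: K' = 02 bf 00 00 00 00.
K' ⊕ ipad = 34 89 36 36 36 36; K' ⊕ opad = 5e e3 5c 5c 5c 5c.
m1: inner = H(34 89 36 36 36 36 29 83 cd 2c) = 03 3a; tag = H(5e e3 5c 5c 5c 5c 03 3a) = 02ee
m2: inner = H(34 89 36 36 36 36 76 e7 82 2d) = 03 a1; tag = H(5e e3 5c 5c 5c 5c 03 a1) = 0355 ← matches
m3: inner = H(34 89 36 36 36 36 76 45 93 a6) = 03 89; tag = H(5e e3 5c 5c 5c 5c 03 89) = 033d

2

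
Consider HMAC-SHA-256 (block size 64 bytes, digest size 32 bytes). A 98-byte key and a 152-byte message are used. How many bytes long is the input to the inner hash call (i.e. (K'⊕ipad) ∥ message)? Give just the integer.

Key is 98 > 64 bytes, so it is hashed to 32 bytes then zero-padded to 64: |K'| = 64.
Inner input = (K'⊕ipad) ∥ m → 64 + 152 = 216 bytes.

216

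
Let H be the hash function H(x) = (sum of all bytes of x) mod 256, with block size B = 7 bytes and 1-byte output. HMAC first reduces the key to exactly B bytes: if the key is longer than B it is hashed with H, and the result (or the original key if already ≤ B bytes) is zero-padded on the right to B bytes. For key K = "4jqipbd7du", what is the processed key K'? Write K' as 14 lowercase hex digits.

|K| = 10 > B = 7, so first hash the key.
H(K): sum = 52+106+113+105+112+98+100+55+100+117 = 958; mod 256 = 190 → be.
Zero-pad H(K) = be to 7 bytes: K' = be 00 00 00 00 00 00.

be000000000000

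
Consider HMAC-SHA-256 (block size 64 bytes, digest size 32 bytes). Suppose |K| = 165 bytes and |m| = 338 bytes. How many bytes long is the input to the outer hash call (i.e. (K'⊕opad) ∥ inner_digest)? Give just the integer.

Key is 165 > 64 bytes, so it is hashed to 32 bytes then zero-padded to 64: |K'| = 64.
Outer input = (K'⊕opad) ∥ H(inner) → 64 + 32 = 96 bytes.

96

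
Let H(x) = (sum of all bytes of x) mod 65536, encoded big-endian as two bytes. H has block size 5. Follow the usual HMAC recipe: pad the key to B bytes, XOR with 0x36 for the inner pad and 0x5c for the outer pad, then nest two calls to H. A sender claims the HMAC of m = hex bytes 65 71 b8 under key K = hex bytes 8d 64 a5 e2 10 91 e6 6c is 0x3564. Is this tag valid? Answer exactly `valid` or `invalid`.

Key hex bytes 8d 64 a5 e2 10 91 e6 6c is 8 bytes > B = 5, so hash it first: H(key) = 04 6b, then zero-pad to 5 bytes: K' = 04 6b 00 00 00.
K' ⊕ ipad = 32 5d 36 36 36; K' ⊕ opad = 58 37 5c 5c 5c.
Inner hash: sum = 50+93+54+54+54+101+113+184 = 703 → 02 bf.
Outer hash (recomputed tag): sum = 88+55+92+92+92+2+191 = 612 → 02 64.
Recomputed tag = 0264; claimed = 3564 → mismatch.

invalid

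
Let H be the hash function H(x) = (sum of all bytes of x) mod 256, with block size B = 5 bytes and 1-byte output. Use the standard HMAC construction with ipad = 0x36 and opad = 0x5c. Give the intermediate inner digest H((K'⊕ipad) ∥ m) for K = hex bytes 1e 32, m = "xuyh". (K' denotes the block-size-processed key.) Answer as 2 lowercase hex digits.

Key hex bytes 1e 32 is 2 bytes ≤ B = 5; zero-pad to 5 bytes: K' = 1e 32 00 00 00.
K' ⊕ ipad = 28 04 36 36 36.
Inner input = 28 04 36 36 36 ∥ 78 75 79 68.
Inner hash: sum = 40+4+54+54+54+120+117+121+104 = 668; mod 256 = 156 → 9c.

9c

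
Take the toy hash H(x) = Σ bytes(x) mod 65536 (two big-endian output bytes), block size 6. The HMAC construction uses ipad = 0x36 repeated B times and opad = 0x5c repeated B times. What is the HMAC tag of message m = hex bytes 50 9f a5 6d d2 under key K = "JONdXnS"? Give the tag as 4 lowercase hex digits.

023b

Key "JONdXnS" = 4a 4f 4e 64 58 6e 53 is 7 bytes > B = 6, so hash it first: H(key) = 02 64, then zero-pad to 6 bytes: K' = 02 64 00 00 00 00.
K' ⊕ ipad = 34 52 36 36 36 36.  K' ⊕ opad = 5e 38 5c 5c 5c 5c.
Inner input = (K'⊕ipad) ∥ m = 34 52 36 36 36 36 ∥ 50 9f a5 6d d2.
Inner hash: sum = 52+82+54+54+54+54+80+159+165+109+210 = 1073 → 04 31.
Outer input = (K'⊕opad) ∥ inner = 5e 38 5c 5c 5c 5c ∥ 04 31.
Outer hash (tag): sum = 94+56+92+92+92+92+4+49 = 571 → 02 3b.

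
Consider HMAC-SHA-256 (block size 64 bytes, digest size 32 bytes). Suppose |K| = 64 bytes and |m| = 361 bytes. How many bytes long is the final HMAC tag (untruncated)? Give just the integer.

The tag is one SHA-256 digest: 32 bytes.

32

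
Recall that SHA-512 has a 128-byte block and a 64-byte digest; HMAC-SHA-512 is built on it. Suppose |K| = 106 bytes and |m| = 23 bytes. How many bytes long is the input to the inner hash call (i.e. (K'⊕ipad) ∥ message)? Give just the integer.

Key is 106 ≤ 128 bytes, zero-padded: |K'| = 128.
Inner input = (K'⊕ipad) ∥ m → 128 + 23 = 151 bytes.

151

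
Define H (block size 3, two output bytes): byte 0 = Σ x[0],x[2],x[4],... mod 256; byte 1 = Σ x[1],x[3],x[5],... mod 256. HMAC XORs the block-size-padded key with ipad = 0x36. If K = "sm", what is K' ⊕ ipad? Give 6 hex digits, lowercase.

455b36

Key "sm" = 73 6d is 2 bytes ≤ B = 3; zero-pad to 3 bytes: K' = 73 6d 00.
XOR each byte with 0x36: 73⊕36=45, 6d⊕36=5b, 00⊕36=36.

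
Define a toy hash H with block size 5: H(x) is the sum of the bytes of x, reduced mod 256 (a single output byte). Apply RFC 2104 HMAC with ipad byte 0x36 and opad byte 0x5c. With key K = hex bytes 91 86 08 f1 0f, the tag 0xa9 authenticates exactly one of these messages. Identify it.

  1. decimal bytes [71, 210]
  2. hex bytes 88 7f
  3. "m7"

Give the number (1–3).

Key hex bytes 91 86 08 f1 0f is exactly B = 5 bytes: K' = 91 86 08 f1 0f.
K' ⊕ ipad = a7 b0 3e c7 39; K' ⊕ opad = cd da 54 ad 53.
m1: inner = H(a7 b0 3e c7 39 47 d2) = ae; tag = H(cd da 54 ad 53 ae) = a9 ← matches
m2: inner = H(a7 b0 3e c7 39 88 7f) = 9c; tag = H(cd da 54 ad 53 9c) = 97
m3: inner = H(a7 b0 3e c7 39 6d 37) = 39; tag = H(cd da 54 ad 53 39) = 34

1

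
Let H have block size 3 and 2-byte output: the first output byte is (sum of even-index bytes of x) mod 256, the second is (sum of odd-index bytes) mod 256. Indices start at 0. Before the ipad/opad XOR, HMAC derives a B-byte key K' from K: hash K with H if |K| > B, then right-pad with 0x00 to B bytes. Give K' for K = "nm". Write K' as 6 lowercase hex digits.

Key "nm" = 6e 6d is 2 bytes ≤ B = 3; zero-pad to 3 bytes: K' = 6e 6d 00.

6e6d00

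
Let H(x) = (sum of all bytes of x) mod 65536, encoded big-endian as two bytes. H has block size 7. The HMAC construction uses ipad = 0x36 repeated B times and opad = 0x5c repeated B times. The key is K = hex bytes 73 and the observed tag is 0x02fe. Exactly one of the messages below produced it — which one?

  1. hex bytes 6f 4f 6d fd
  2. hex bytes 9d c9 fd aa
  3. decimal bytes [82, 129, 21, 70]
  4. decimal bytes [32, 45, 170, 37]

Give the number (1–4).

Key hex bytes 73 is 1 byte ≤ B = 7; zero-pad to 7 bytes: K' = 73 00 00 00 00 00 00.
K' ⊕ ipad = 45 36 36 36 36 36 36; K' ⊕ opad = 2f 5c 5c 5c 5c 5c 5c.
m1: inner = H(45 36 36 36 36 36 36 6f 4f 6d fd) = 03 b1; tag = H(2f 5c 5c 5c 5c 5c 5c 03 b1) = 030b
m2: inner = H(45 36 36 36 36 36 36 9d c9 fd aa) = 04 96; tag = H(2f 5c 5c 5c 5c 5c 5c 04 96) = 02f1
m3: inner = H(45 36 36 36 36 36 36 52 81 15 46) = 02 b7; tag = H(2f 5c 5c 5c 5c 5c 5c 02 b7) = 0310
m4: inner = H(45 36 36 36 36 36 36 20 2d aa 25) = 02 a5; tag = H(2f 5c 5c 5c 5c 5c 5c 02 a5) = 02fe ← matches

4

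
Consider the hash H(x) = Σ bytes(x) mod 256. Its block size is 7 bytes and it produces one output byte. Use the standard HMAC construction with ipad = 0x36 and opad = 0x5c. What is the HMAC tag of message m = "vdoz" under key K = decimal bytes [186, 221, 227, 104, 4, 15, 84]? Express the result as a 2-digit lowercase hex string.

Key decimal bytes [186, 221, 227, 104, 4, 15, 84] = ba dd e3 68 04 0f 54 is exactly B = 7 bytes: K' = ba dd e3 68 04 0f 54.
K' ⊕ ipad = 8c eb d5 5e 32 39 62.  K' ⊕ opad = e6 81 bf 34 58 53 08.
Inner input = (K'⊕ipad) ∥ m = 8c eb d5 5e 32 39 62 ∥ 76 64 6f 7a.
Inner hash: sum = 140+235+213+94+50+57+98+118+100+111+122 = 1338; mod 256 = 58 → 3a.
Outer input = (K'⊕opad) ∥ inner = e6 81 bf 34 58 53 08 ∥ 3a.
Outer hash (tag): sum = 230+129+191+52+88+83+8+58 = 839; mod 256 = 71 → 47.

47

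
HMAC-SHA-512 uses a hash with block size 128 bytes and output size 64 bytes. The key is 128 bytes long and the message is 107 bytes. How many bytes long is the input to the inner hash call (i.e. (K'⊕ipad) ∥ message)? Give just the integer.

Key is 128 ≤ 128 bytes, zero-padded: |K'| = 128.
Inner input = (K'⊕ipad) ∥ m → 128 + 107 = 235 bytes.

235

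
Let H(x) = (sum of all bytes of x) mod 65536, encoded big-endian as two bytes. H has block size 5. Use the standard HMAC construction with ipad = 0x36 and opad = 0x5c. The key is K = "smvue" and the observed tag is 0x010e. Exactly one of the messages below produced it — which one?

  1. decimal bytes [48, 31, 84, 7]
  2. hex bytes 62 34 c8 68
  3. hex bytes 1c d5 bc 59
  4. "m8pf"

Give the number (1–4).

Key "smvue" = 73 6d 76 75 65 is exactly B = 5 bytes: K' = 73 6d 76 75 65.
K' ⊕ ipad = 45 5b 40 43 53; K' ⊕ opad = 2f 31 2a 29 39.
m1: inner = H(45 5b 40 43 53 30 1f 54 07) = 02 20; tag = H(2f 31 2a 29 39 02 20) = 010e ← matches
m2: inner = H(45 5b 40 43 53 62 34 c8 68) = 03 3c; tag = H(2f 31 2a 29 39 03 3c) = 012b
m3: inner = H(45 5b 40 43 53 1c d5 bc 59) = 03 7c; tag = H(2f 31 2a 29 39 03 7c) = 016b
m4: inner = H(45 5b 40 43 53 6d 38 70 66) = 02 f1; tag = H(2f 31 2a 29 39 02 f1) = 01df

1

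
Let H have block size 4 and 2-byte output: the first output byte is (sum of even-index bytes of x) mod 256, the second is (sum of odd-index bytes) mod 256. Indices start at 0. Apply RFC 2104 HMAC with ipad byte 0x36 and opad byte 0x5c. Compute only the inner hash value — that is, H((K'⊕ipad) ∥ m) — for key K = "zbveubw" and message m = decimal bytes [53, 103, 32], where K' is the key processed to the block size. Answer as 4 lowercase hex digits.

Key "zbveubw" = 7a 62 76 65 75 62 77 is 7 bytes > B = 4, so hash it first: H(key) = dc 29, then zero-pad to 4 bytes: K' = dc 29 00 00.
K' ⊕ ipad = ea 1f 36 36.
Inner input = ea 1f 36 36 ∥ 35 67 20.
Inner hash: even-index sum = 373 mod 256 = 117; odd-index sum = 188 mod 256 = 188 → 75 bc.

75bc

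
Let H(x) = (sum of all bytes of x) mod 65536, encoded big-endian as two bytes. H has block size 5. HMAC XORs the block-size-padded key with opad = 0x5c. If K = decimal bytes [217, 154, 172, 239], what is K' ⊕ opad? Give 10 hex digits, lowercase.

85c6f0b35c

Key decimal bytes [217, 154, 172, 239] = d9 9a ac ef is 4 bytes ≤ B = 5; zero-pad to 5 bytes: K' = d9 9a ac ef 00.
XOR each byte with 0x5c: d9⊕5c=85, 9a⊕5c=c6, ac⊕5c=f0, ef⊕5c=b3, 00⊕5c=5c.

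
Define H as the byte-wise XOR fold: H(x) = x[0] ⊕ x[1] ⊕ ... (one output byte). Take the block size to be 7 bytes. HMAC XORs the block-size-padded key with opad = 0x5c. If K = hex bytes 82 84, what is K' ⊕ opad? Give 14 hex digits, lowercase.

Key hex bytes 82 84 is 2 bytes ≤ B = 7; zero-pad to 7 bytes: K' = 82 84 00 00 00 00 00.
XOR each byte with 0x5c: 82⊕5c=de, 84⊕5c=d8, 00⊕5c=5c, 00⊕5c=5c, 00⊕5c=5c, 00⊕5c=5c, 00⊕5c=5c.

ded85c5c5c5c5c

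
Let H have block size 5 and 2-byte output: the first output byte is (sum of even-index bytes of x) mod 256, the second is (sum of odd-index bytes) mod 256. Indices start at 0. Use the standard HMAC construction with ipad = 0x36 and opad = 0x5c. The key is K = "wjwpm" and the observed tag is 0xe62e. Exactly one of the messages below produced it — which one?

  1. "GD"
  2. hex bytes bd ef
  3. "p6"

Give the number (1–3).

2

Key "wjwpm" = 77 6a 77 70 6d is exactly B = 5 bytes: K' = 77 6a 77 70 6d.
K' ⊕ ipad = 41 5c 41 46 5b; K' ⊕ opad = 2b 36 2b 2c 31.
m1: inner = H(41 5c 41 46 5b 47 44) = 21 e9; tag = H(2b 36 2b 2c 31 21 e9) = 7083
m2: inner = H(41 5c 41 46 5b bd ef) = cc 5f; tag = H(2b 36 2b 2c 31 cc 5f) = e62e ← matches
m3: inner = H(41 5c 41 46 5b 70 36) = 13 12; tag = H(2b 36 2b 2c 31 13 12) = 9975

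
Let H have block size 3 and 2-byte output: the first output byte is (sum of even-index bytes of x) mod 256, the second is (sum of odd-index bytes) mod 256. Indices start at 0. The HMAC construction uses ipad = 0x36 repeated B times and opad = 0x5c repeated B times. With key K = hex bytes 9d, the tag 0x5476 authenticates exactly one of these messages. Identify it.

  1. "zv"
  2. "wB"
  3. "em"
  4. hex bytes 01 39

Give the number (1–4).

Key hex bytes 9d is 1 byte ≤ B = 3; zero-pad to 3 bytes: K' = 9d 00 00.
K' ⊕ ipad = ab 36 36; K' ⊕ opad = c1 5c 5c.
m1: inner = H(ab 36 36 7a 76) = 57 b0; tag = H(c1 5c 5c 57 b0) = cdb3
m2: inner = H(ab 36 36 77 42) = 23 ad; tag = H(c1 5c 5c 23 ad) = ca7f
m3: inner = H(ab 36 36 65 6d) = 4e 9b; tag = H(c1 5c 5c 4e 9b) = b8aa
m4: inner = H(ab 36 36 01 39) = 1a 37; tag = H(c1 5c 5c 1a 37) = 5476 ← matches

4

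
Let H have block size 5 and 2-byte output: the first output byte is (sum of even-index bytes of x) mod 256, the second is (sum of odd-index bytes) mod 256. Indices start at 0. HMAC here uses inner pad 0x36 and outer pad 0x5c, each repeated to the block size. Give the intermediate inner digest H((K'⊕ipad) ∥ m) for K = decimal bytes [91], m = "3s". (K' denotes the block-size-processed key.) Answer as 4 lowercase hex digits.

Key decimal bytes [91] = 5b is 1 byte ≤ B = 5; zero-pad to 5 bytes: K' = 5b 00 00 00 00.
K' ⊕ ipad = 6d 36 36 36 36.
Inner input = 6d 36 36 36 36 ∥ 33 73.
Inner hash: even-index sum = 332 mod 256 = 76; odd-index sum = 159 mod 256 = 159 → 4c 9f.

4c9f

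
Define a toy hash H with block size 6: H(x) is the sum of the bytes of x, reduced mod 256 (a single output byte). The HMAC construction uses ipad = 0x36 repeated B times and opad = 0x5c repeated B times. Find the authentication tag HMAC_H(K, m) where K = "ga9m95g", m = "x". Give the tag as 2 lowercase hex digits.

e6

Key "ga9m95g" = 67 61 39 6d 39 35 67 is 7 bytes > B = 6, so hash it first: H(key) = 43, then zero-pad to 6 bytes: K' = 43 00 00 00 00 00.
K' ⊕ ipad = 75 36 36 36 36 36.  K' ⊕ opad = 1f 5c 5c 5c 5c 5c.
Inner input = (K'⊕ipad) ∥ m = 75 36 36 36 36 36 ∥ 78.
Inner hash: sum = 117+54+54+54+54+54+120 = 507; mod 256 = 251 → fb.
Outer input = (K'⊕opad) ∥ inner = 1f 5c 5c 5c 5c 5c ∥ fb.
Outer hash (tag): sum = 31+92+92+92+92+92+251 = 742; mod 256 = 230 → e6.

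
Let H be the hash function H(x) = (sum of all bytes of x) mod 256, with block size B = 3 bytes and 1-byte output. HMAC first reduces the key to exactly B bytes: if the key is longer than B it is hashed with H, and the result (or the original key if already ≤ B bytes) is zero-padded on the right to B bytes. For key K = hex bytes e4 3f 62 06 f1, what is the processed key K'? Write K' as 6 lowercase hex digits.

7c0000

|K| = 5 > B = 3, so first hash the key.
H(K): sum = 228+63+98+6+241 = 636; mod 256 = 124 → 7c.
Zero-pad H(K) = 7c to 3 bytes: K' = 7c 00 00.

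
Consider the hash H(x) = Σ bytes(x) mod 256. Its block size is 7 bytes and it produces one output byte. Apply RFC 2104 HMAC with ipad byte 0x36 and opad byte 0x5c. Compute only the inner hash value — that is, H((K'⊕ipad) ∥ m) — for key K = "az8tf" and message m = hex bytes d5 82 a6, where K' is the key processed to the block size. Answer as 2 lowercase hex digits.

ac

Key "az8tf" = 61 7a 38 74 66 is 5 bytes ≤ B = 7; zero-pad to 7 bytes: K' = 61 7a 38 74 66 00 00.
K' ⊕ ipad = 57 4c 0e 42 50 36 36.
Inner input = 57 4c 0e 42 50 36 36 ∥ d5 82 a6.
Inner hash: sum = 87+76+14+66+80+54+54+213+130+166 = 940; mod 256 = 172 → ac.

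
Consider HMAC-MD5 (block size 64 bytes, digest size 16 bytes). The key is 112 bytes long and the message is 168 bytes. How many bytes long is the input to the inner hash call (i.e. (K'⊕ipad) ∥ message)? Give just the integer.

232

Key is 112 > 64 bytes, so it is hashed to 16 bytes then zero-padded to 64: |K'| = 64.
Inner input = (K'⊕ipad) ∥ m → 64 + 168 = 232 bytes.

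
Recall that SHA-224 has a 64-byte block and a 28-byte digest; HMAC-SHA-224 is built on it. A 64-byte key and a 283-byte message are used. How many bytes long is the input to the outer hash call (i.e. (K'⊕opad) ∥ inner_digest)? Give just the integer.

Key is 64 ≤ 64 bytes, zero-padded: |K'| = 64.
Outer input = (K'⊕opad) ∥ H(inner) → 64 + 28 = 92 bytes.

92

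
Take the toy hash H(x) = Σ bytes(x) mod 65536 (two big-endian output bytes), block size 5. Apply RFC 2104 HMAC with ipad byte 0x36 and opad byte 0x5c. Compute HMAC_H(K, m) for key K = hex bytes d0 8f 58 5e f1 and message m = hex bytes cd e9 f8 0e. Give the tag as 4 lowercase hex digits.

Key hex bytes d0 8f 58 5e f1 is exactly B = 5 bytes: K' = d0 8f 58 5e f1.
K' ⊕ ipad = e6 b9 6e 68 c7.  K' ⊕ opad = 8c d3 04 02 ad.
Inner input = (K'⊕ipad) ∥ m = e6 b9 6e 68 c7 ∥ cd e9 f8 0e.
Inner hash: sum = 230+185+110+104+199+205+233+248+14 = 1528 → 05 f8.
Outer input = (K'⊕opad) ∥ inner = 8c d3 04 02 ad ∥ 05 f8.
Outer hash (tag): sum = 140+211+4+2+173+5+248 = 783 → 03 0f.

030f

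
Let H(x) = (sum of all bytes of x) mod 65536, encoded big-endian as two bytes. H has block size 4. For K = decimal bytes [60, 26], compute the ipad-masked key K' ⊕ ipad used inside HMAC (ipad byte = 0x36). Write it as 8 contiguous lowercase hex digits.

Key decimal bytes [60, 26] = 3c 1a is 2 bytes ≤ B = 4; zero-pad to 4 bytes: K' = 3c 1a 00 00.
XOR each byte with 0x36: 3c⊕36=0a, 1a⊕36=2c, 00⊕36=36, 00⊕36=36.

0a2c3636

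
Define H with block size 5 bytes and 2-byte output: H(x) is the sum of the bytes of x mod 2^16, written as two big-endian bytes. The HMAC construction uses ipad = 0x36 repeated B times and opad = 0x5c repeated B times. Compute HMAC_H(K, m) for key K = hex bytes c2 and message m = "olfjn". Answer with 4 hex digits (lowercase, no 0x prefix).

02f6

Key hex bytes c2 is 1 byte ≤ B = 5; zero-pad to 5 bytes: K' = c2 00 00 00 00.
K' ⊕ ipad = f4 36 36 36 36.  K' ⊕ opad = 9e 5c 5c 5c 5c.
Inner input = (K'⊕ipad) ∥ m = f4 36 36 36 36 ∥ 6f 6c 66 6a 6e.
Inner hash: sum = 244+54+54+54+54+111+108+102+106+110 = 997 → 03 e5.
Outer input = (K'⊕opad) ∥ inner = 9e 5c 5c 5c 5c ∥ 03 e5.
Outer hash (tag): sum = 158+92+92+92+92+3+229 = 758 → 02 f6.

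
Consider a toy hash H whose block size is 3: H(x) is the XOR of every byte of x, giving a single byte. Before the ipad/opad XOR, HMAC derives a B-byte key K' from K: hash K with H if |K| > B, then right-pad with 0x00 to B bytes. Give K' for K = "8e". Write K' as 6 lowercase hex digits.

Key "8e" = 38 65 is 2 bytes ≤ B = 3; zero-pad to 3 bytes: K' = 38 65 00.

386500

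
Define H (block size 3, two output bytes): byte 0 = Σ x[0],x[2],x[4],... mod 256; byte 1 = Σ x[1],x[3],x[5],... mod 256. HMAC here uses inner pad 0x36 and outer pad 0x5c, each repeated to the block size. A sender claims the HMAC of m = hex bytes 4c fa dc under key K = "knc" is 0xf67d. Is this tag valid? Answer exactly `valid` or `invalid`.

Key "knc" = 6b 6e 63 is exactly B = 3 bytes: K' = 6b 6e 63.
K' ⊕ ipad = 5d 58 55; K' ⊕ opad = 37 32 3f.
Inner hash: even-index sum = 428 mod 256 = 172; odd-index sum = 384 mod 256 = 128 → ac 80.
Outer hash (recomputed tag): even-index sum = 246 mod 256 = 246; odd-index sum = 222 mod 256 = 222 → f6 de.
Recomputed tag = f6de; claimed = f67d → mismatch.

invalid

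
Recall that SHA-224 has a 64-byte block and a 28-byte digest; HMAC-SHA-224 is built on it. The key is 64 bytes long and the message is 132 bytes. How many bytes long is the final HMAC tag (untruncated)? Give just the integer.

The tag is one SHA-224 digest: 28 bytes.

28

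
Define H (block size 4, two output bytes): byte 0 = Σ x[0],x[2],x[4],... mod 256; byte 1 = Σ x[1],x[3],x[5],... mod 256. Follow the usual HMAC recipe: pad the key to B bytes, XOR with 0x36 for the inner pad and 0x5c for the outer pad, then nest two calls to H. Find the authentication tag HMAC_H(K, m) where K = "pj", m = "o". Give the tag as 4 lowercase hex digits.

Key "pj" = 70 6a is 2 bytes ≤ B = 4; zero-pad to 4 bytes: K' = 70 6a 00 00.
K' ⊕ ipad = 46 5c 36 36.  K' ⊕ opad = 2c 36 5c 5c.
Inner input = (K'⊕ipad) ∥ m = 46 5c 36 36 ∥ 6f.
Inner hash: even-index sum = 235 mod 256 = 235; odd-index sum = 146 mod 256 = 146 → eb 92.
Outer input = (K'⊕opad) ∥ inner = 2c 36 5c 5c ∥ eb 92.
Outer hash (tag): even-index sum = 371 mod 256 = 115; odd-index sum = 292 mod 256 = 36 → 73 24.

7324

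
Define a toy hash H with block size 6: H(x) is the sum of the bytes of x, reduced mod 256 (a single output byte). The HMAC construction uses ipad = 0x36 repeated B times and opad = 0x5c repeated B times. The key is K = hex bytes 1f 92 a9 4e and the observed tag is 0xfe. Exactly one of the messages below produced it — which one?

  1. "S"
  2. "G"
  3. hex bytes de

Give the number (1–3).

Key hex bytes 1f 92 a9 4e is 4 bytes ≤ B = 6; zero-pad to 6 bytes: K' = 1f 92 a9 4e 00 00.
K' ⊕ ipad = 29 a4 9f 78 36 36; K' ⊕ opad = 43 ce f5 12 5c 5c.
m1: inner = H(29 a4 9f 78 36 36 53) = a3; tag = H(43 ce f5 12 5c 5c a3) = 73
m2: inner = H(29 a4 9f 78 36 36 47) = 97; tag = H(43 ce f5 12 5c 5c 97) = 67
m3: inner = H(29 a4 9f 78 36 36 de) = 2e; tag = H(43 ce f5 12 5c 5c 2e) = fe ← matches

3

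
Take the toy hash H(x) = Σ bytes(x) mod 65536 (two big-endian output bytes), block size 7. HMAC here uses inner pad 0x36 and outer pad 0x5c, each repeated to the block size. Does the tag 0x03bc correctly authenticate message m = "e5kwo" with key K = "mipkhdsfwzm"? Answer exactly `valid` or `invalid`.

valid

Key "mipkhdsfwzm" = 6d 69 70 6b 68 64 73 66 77 7a 6d is 11 bytes > B = 7, so hash it first: H(key) = 04 b4, then zero-pad to 7 bytes: K' = 04 b4 00 00 00 00 00.
K' ⊕ ipad = 32 82 36 36 36 36 36; K' ⊕ opad = 58 e8 5c 5c 5c 5c 5c.
Inner hash: sum = 50+130+54+54+54+54+54+101+53+107+119+111 = 941 → 03 ad.
Outer hash (recomputed tag): sum = 88+232+92+92+92+92+92+3+173 = 956 → 03 bc.
Recomputed tag = 03bc; claimed = 03bc → match.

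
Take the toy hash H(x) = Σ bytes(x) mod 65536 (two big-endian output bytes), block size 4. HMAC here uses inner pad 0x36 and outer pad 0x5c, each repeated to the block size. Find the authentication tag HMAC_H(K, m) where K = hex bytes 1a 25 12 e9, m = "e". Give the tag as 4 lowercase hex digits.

Key hex bytes 1a 25 12 e9 is exactly B = 4 bytes: K' = 1a 25 12 e9.
K' ⊕ ipad = 2c 13 24 df.  K' ⊕ opad = 46 79 4e b5.
Inner input = (K'⊕ipad) ∥ m = 2c 13 24 df ∥ 65.
Inner hash: sum = 44+19+36+223+101 = 423 → 01 a7.
Outer input = (K'⊕opad) ∥ inner = 46 79 4e b5 ∥ 01 a7.
Outer hash (tag): sum = 70+121+78+181+1+167 = 618 → 02 6a.

026a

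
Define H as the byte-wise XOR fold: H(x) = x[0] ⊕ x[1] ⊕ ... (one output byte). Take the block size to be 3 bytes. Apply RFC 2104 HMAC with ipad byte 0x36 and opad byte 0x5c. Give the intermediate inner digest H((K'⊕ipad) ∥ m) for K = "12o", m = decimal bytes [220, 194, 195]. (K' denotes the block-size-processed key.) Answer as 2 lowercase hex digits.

Key "12o" = 31 32 6f is exactly B = 3 bytes: K' = 31 32 6f.
K' ⊕ ipad = 07 04 59.
Inner input = 07 04 59 ∥ dc c2 c3.
Inner hash: XOR 07⊕04⊕59⊕dc⊕c2⊕c3 = 87.

87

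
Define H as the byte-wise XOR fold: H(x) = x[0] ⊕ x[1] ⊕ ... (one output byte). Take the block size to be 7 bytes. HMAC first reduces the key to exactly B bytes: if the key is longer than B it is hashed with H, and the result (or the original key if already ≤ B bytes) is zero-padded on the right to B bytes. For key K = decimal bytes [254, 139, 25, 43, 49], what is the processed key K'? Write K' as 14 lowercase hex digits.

fe8b192b310000

Key decimal bytes [254, 139, 25, 43, 49] = fe 8b 19 2b 31 is 5 bytes ≤ B = 7; zero-pad to 7 bytes: K' = fe 8b 19 2b 31 00 00.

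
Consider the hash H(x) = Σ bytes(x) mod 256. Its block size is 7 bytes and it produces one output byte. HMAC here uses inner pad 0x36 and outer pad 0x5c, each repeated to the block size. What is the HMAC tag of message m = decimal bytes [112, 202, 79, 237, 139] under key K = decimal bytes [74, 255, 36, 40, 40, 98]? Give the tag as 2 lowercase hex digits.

d1

Key decimal bytes [74, 255, 36, 40, 40, 98] = 4a ff 24 28 28 62 is 6 bytes ≤ B = 7; zero-pad to 7 bytes: K' = 4a ff 24 28 28 62 00.
K' ⊕ ipad = 7c c9 12 1e 1e 54 36.  K' ⊕ opad = 16 a3 78 74 74 3e 5c.
Inner input = (K'⊕ipad) ∥ m = 7c c9 12 1e 1e 54 36 ∥ 70 ca 4f ed 8b.
Inner hash: sum = 124+201+18+30+30+84+54+112+202+79+237+139 = 1310; mod 256 = 30 → 1e.
Outer input = (K'⊕opad) ∥ inner = 16 a3 78 74 74 3e 5c ∥ 1e.
Outer hash (tag): sum = 22+163+120+116+116+62+92+30 = 721; mod 256 = 209 → d1.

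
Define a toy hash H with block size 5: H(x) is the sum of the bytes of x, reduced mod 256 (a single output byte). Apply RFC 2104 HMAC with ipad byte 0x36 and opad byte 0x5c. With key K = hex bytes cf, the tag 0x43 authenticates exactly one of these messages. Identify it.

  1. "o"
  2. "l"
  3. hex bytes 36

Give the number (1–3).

Key hex bytes cf is 1 byte ≤ B = 5; zero-pad to 5 bytes: K' = cf 00 00 00 00.
K' ⊕ ipad = f9 36 36 36 36; K' ⊕ opad = 93 5c 5c 5c 5c.
m1: inner = H(f9 36 36 36 36 6f) = 40; tag = H(93 5c 5c 5c 5c 40) = 43 ← matches
m2: inner = H(f9 36 36 36 36 6c) = 3d; tag = H(93 5c 5c 5c 5c 3d) = 40
m3: inner = H(f9 36 36 36 36 36) = 07; tag = H(93 5c 5c 5c 5c 07) = 0a

1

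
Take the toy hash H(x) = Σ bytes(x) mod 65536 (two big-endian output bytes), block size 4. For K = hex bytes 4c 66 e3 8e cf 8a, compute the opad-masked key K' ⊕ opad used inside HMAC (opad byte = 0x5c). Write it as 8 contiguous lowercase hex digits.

5f205c5c

Key hex bytes 4c 66 e3 8e cf 8a is 6 bytes > B = 4, so hash it first: H(key) = 03 7c, then zero-pad to 4 bytes: K' = 03 7c 00 00.
XOR each byte with 0x5c: 03⊕5c=5f, 7c⊕5c=20, 00⊕5c=5c, 00⊕5c=5c.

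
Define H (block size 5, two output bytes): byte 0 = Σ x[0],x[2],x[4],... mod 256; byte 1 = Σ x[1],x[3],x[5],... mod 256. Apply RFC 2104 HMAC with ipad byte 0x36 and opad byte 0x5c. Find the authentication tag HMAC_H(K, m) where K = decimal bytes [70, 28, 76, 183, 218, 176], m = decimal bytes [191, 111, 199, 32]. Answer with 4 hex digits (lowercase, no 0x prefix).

Key decimal bytes [70, 28, 76, 183, 218, 176] = 46 1c 4c b7 da b0 is 6 bytes > B = 5, so hash it first: H(key) = 6c 83, then zero-pad to 5 bytes: K' = 6c 83 00 00 00.
K' ⊕ ipad = 5a b5 36 36 36.  K' ⊕ opad = 30 df 5c 5c 5c.
Inner input = (K'⊕ipad) ∥ m = 5a b5 36 36 36 ∥ bf 6f c7 20.
Inner hash: even-index sum = 341 mod 256 = 85; odd-index sum = 625 mod 256 = 113 → 55 71.
Outer input = (K'⊕opad) ∥ inner = 30 df 5c 5c 5c ∥ 55 71.
Outer hash (tag): even-index sum = 345 mod 256 = 89; odd-index sum = 400 mod 256 = 144 → 59 90.

5990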